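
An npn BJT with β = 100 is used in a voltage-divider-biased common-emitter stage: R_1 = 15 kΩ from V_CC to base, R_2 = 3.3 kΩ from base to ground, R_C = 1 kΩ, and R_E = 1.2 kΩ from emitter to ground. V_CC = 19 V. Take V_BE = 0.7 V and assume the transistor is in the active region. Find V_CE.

Thevenize the base divider: V_Th = V_CC·R_2/(R_1+R_2) = 19×3.3/18.3 = 3.43 V, R_Th = R_1‖R_2 = 2.7 kΩ.
Base-emitter loop: V_Th = I_B·R_Th + V_BE + (β+1)I_B·R_E, so I_B = (3.43 − 0.7) / (2.7 + 101×1.2) = 0.022 mA.
I_C = β·I_B = 100×0.022 = 2.2 mA, and I_E = (β+1)I_B = 2.22 mA.
V_CE = V_CC − I_C·R_C − I_E·R_E = 19 − 2.2×1 − 2.22×1.2 = 14.1 V.
V_CE = 14.1 V > 0.2 V confirms active-region operation.

V_CE ≈ 14 V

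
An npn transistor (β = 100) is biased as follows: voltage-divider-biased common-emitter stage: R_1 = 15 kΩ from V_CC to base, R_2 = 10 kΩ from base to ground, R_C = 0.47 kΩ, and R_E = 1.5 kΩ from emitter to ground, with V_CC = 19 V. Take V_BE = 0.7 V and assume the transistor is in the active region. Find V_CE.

V_CE ≈ 10 V

Thevenize the base divider: V_Th = V_CC·R_2/(R_1+R_2) = 19×10/25 = 7.6 V, R_Th = R_1‖R_2 = 6 kΩ.
Base-emitter loop: V_Th = I_B·R_Th + V_BE + (β+1)I_B·R_E, so I_B = (7.6 − 0.7) / (6 + 101×1.5) = 0.0438 mA.
I_C = β·I_B = 100×0.0438 = 4.38 mA, and I_E = (β+1)I_B = 4.42 mA.
V_CE = V_CC − I_C·R_C − I_E·R_E = 19 − 4.38×0.47 − 4.42×1.5 = 10.3 V.
V_CE = 10.3 V > 0.2 V confirms active-region operation.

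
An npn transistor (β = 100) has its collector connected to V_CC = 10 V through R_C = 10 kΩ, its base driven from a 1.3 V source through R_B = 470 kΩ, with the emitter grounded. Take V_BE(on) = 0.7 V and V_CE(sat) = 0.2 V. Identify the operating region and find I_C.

Assume active. Base-emitter loop: I_B = (V_BB − V_BE)/R_B = (1.3 − 0.7)/470 = 0.00128 mA.
I_C = β·I_B = 100×0.00128 = 0.128 mA.
V_CE = V_CC − I_C·R_C = 10 − 0.128×10 = 8.72 V > V_CE(sat), so the active-region assumption holds.

active; I_C ≈ 0.13 mA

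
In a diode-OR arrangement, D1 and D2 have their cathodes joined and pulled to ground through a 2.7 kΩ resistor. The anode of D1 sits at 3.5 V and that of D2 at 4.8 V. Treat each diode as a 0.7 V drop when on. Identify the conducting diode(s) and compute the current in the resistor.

Only D2 conducts; I_R ≈ 1.5 mA

Assume both conduct. Then node N would need to be at both 3.5−0.7 = 2.8 V and 4.8−0.7 = 4.1 V, which is impossible.
Assume only D2 conducts: V_N = 4.8 − 0.7 = 4.1 V, so I_R = 4.1/2.7 = 1.52 mA.
Check D1: its anode-to-cathode voltage is 3.5 − 4.1 = -0.6 V < 0.7 V, so it is off. The assumption is consistent.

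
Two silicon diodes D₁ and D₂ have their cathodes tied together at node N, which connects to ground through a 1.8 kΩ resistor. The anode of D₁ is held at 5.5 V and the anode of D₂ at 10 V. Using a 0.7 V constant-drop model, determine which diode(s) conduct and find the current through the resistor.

Only D₂ conducts; I_R ≈ 5.2 mA

Assume both conduct. Then node N would need to be at both 5.5−0.7 = 4.8 V and 10−0.7 = 9.3 V, which is impossible.
Assume only D₂ conducts: V_N = 10 − 0.7 = 9.3 V, so I_R = 9.3/1.8 = 5.17 mA.
Check D₁: its anode-to-cathode voltage is 5.5 − 9.3 = -3.8 V < 0.7 V, so it is off. The assumption is consistent.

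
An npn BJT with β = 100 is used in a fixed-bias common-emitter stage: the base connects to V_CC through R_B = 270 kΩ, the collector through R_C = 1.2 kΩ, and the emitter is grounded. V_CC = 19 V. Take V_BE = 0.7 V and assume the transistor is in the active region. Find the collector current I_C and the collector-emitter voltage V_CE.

I_C ≈ 6.8 mA, V_CE ≈ 11 V

Base loop: V_CC = I_B·R_B + V_BE, so I_B = (19 − 0.7)/270 kΩ = 0.0678 mA.
In the active region I_C = β·I_B = 100 × 0.0678 = 6.78 mA.
Collector loop: V_CE = V_CC − I_C·R_C = 19 − 6.78×1.2 = 10.9 V.
Since V_CE = 10.9 V > V_CE(sat) ≈ 0.2 V, the transistor is in the active region as assumed.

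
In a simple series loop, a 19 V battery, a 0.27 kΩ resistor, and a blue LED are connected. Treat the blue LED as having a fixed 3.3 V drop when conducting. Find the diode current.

KVL around the loop: 19 = V_D + I·R = 3.3 + I × 0.27 kΩ.
So I = (19 − 3.3) / 0.27 kΩ = 15.7 / 0.27 = 58.1 mA.

I ≈ 58 mA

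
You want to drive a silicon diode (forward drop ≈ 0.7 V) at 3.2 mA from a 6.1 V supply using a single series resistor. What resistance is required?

R ≈ 1.7 kΩ

The resistor drops V_S − V_D = 6.1 − 0.7 = 5.4 V at 3.2 mA.
R = 5.4 V / 3.2 mA = 1.69 kΩ.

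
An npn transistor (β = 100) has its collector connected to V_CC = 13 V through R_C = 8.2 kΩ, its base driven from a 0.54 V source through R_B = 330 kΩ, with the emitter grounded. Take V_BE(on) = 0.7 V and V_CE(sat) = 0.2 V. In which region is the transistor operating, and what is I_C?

V_BB = 0.54 V ≤ V_BE(on) = 0.7 V, so the base-emitter junction is not forward biased.
The transistor is in cutoff: I_B = I_C = 0.

cutoff; I_C ≈ 0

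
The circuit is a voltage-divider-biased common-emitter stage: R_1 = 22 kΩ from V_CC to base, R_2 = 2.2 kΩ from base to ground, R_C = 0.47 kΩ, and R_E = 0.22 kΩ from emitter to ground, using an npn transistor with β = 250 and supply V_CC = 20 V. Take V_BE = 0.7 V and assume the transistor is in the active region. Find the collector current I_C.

Thevenize the base divider: V_Th = V_CC·R_2/(R_1+R_2) = 20×2.2/24.2 = 1.82 V, R_Th = R_1‖R_2 = 2 kΩ.
Base-emitter loop: V_Th = I_B·R_Th + V_BE + (β+1)I_B·R_E, so I_B = (1.82 − 0.7) / (2 + 251×0.22) = 0.0195 mA.
I_C = β·I_B = 250×0.0195 = 4.89 mA, and I_E = (β+1)I_B = 4.9 mA.
V_CE = V_CC − I_C·R_C − I_E·R_E = 20 − 4.89×0.47 − 4.9×0.22 = 16.6 V.
V_CE = 16.6 V > 0.2 V confirms active-region operation.

I_C ≈ 4.9 mA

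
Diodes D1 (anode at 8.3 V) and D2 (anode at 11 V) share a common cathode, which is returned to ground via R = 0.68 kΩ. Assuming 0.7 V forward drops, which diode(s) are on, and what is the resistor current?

Assume both conduct. Then node N would need to be at both 8.3−0.7 = 7.6 V and 11−0.7 = 10.3 V, which is impossible.
Assume only D2 conducts: V_N = 11 − 0.7 = 10.3 V, so I_R = 10.3/0.68 = 15.1 mA.
Check D1: its anode-to-cathode voltage is 8.3 − 10.3 = -2 V < 0.7 V, so it is off. The assumption is consistent.

Only D2 conducts; I_R ≈ 15 mA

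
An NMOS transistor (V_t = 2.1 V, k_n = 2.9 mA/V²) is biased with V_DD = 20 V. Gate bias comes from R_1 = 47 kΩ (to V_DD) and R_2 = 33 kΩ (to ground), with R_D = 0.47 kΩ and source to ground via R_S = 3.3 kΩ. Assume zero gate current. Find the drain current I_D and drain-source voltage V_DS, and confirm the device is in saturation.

I_D ≈ 1.6 mA, V_DS ≈ 14 V

V_G = V_DD·R_2/(R_1+R_2) = 20×33/80 = 8.25 V.
Assume saturation: I_D = (k_n/2)(V_GS − V_t)² with V_GS = V_G − I_D·R_S = 8.25 − 3.3·I_D.
Substituting gives 15.8·I_D² − 59.9·I_D + 54.8 = 0, with roots I_D = 1.55 or 2.24 mA.
The root I_D = 2.24 mA gives V_GS = 0.857 V ≤ V_t, so take I_D = 1.55 mA.
Then V_GS = 3.13 V and V_DS = V_DD − I_D(R_D+R_S) = 20 − 1.55×3.77 = 14.2 V.
Saturation requires V_DS ≥ V_GS − V_t = 1.03 V; 14.2 ≥ 1.03 ✓.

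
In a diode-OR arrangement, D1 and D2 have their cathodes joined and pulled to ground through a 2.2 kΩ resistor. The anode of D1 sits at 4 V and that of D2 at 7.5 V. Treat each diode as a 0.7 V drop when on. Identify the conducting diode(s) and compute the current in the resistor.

Only D2 conducts; I_R ≈ 3.1 mA

Assume both conduct. Then node N would need to be at both 4−0.7 = 3.3 V and 7.5−0.7 = 6.8 V, which is impossible.
Assume only D2 conducts: V_N = 7.5 − 0.7 = 6.8 V, so I_R = 6.8/2.2 = 3.09 mA.
Check D1: its anode-to-cathode voltage is 4 − 6.8 = -2.8 V < 0.7 V, so it is off. The assumption is consistent.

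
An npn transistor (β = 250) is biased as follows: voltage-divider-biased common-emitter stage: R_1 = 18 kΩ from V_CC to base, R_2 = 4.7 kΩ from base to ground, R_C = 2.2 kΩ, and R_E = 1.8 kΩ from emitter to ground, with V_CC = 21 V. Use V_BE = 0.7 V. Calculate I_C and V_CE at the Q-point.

Thevenize the base divider: V_Th = V_CC·R_2/(R_1+R_2) = 21×4.7/22.7 = 4.35 V, R_Th = R_1‖R_2 = 3.73 kΩ.
Base-emitter loop: V_Th = I_B·R_Th + V_BE + (β+1)I_B·R_E, so I_B = (4.35 − 0.7) / (3.73 + 251×1.8) = 0.00801 mA.
I_C = β·I_B = 250×0.00801 = 2 mA, and I_E = (β+1)I_B = 2.01 mA.
V_CE = V_CC − I_C·R_C − I_E·R_E = 21 − 2×2.2 − 2.01×1.8 = 13 V.
V_CE = 13 V > 0.2 V confirms active-region operation.

I_C ≈ 2 mA, V_CE ≈ 13 V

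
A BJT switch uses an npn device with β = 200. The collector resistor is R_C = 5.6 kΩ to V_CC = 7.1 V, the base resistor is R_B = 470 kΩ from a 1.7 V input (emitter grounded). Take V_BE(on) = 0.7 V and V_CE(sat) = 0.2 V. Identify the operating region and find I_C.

Assume active. Base-emitter loop: I_B = (V_BB − V_BE)/R_B = (1.7 − 0.7)/470 = 0.00213 mA.
I_C = β·I_B = 200×0.00213 = 0.426 mA.
V_CE = V_CC − I_C·R_C = 7.1 − 0.426×5.6 = 4.72 V > V_CE(sat), so the active-region assumption holds.

active; I_C ≈ 0.43 mA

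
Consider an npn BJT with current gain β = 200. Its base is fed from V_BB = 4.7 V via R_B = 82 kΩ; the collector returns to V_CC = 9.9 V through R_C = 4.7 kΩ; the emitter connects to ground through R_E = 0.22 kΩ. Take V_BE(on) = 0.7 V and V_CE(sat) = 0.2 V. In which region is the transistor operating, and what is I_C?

Assume active: I_B = (4.7 − 0.7)/(82 + 201×0.22) = 0.0317 mA, I_C = β·I_B = 6.34 mA.
Then V_CE = 9.9 − 6.34×4.7 − 6.37×0.22 = -21.3 V < 0.2 V — the active assumption fails.
Re-solve with V_CE = 0.2 V. KCL at the emitter: V_E/R_E = (V_BB−0.7−V_E)/R_B + (V_CC−0.2−V_E)/R_C, giving V_E = 0.443 V.
I_C = (V_CC − 0.2 − V_E)/R_C = (9.7 − 0.443)/4.7 = 1.97 mA.
Check: I_B = (4 − 0.443)/82 = 0.0434 mA, and β·I_B = 8.68 mA > I_C, confirming saturation.

saturation; I_C ≈ 2 mA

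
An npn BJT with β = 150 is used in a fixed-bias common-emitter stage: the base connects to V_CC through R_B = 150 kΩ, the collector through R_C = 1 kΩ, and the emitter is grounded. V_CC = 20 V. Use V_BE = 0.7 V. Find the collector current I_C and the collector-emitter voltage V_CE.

Base loop: V_CC = I_B·R_B + V_BE, so I_B = (20 − 0.7)/150 kΩ = 0.129 mA.
In the active region I_C = β·I_B = 150 × 0.129 = 19.3 mA.
Collector loop: V_CE = V_CC − I_C·R_C = 20 − 19.3×1 = 0.7 V.
Since V_CE = 0.7 V > V_CE(sat) ≈ 0.2 V, the transistor is in the active region as assumed.

I_C ≈ 19 mA, V_CE ≈ 0.7 V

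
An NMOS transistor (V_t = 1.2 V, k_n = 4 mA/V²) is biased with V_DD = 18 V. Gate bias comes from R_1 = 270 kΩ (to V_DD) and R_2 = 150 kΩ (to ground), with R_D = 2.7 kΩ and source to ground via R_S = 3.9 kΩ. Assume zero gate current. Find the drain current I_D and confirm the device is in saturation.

V_G = V_DD·R_2/(R_1+R_2) = 18×150/420 = 6.43 V.
Assume saturation: I_D = (k_n/2)(V_GS − V_t)² with V_GS = V_G − I_D·R_S = 6.43 − 3.9·I_D.
Substituting gives 30.4·I_D² − 82.6·I_D + 54.7 = 0, with roots I_D = 1.15 or 1.57 mA.
The root I_D = 1.57 mA gives V_GS = 0.315 V ≤ V_t, so take I_D = 1.15 mA.
Then V_GS = 1.96 V and V_DS = V_DD − I_D(R_D+R_S) = 18 − 1.15×6.6 = 10.4 V.
Saturation requires V_DS ≥ V_GS − V_t = 0.757 V; 10.4 ≥ 0.757 ✓.

I_D ≈ 1.1 mA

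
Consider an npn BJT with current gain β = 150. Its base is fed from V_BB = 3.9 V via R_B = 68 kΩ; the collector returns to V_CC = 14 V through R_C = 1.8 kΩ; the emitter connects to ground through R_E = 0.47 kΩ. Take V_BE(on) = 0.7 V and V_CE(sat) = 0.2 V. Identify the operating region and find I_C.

active; I_C ≈ 3.5 mA

Assume active. Base-emitter loop: I_B = (V_BB − V_BE)/(R_B + (β+1)R_E) = (3.9 − 0.7)/(68 + 151×0.47) = 0.023 mA.
I_C = β·I_B = 150×0.023 = 3.45 mA.
V_CE = V_CC − I_C·R_C − I_E·R_E = 14 − 3.45×1.8 − 3.48×0.47 = 6.15 V > V_CE(sat), so the active-region assumption holds.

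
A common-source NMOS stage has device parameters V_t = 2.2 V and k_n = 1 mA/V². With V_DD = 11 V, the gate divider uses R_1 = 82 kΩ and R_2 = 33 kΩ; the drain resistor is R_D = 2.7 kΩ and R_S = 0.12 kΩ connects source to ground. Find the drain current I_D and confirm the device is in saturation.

I_D ≈ 0.41 mA

V_G = V_DD·R_2/(R_1+R_2) = 11×33/115 = 3.16 V.
Assume saturation: I_D = (k_n/2)(V_GS − V_t)² with V_GS = V_G − I_D·R_S = 3.16 − 0.12·I_D.
Substituting gives 0.0072·I_D² − 1.11·I_D + 0.457 = 0, with roots I_D = 0.411 or 154 mA.
The root I_D = 154 mA gives V_GS = -15.4 V ≤ V_t, so take I_D = 0.411 mA.
Then V_GS = 3.11 V and V_DS = V_DD − I_D(R_D+R_S) = 11 − 0.411×2.82 = 9.84 V.
Saturation requires V_DS ≥ V_GS − V_t = 0.907 V; 9.84 ≥ 0.907 ✓.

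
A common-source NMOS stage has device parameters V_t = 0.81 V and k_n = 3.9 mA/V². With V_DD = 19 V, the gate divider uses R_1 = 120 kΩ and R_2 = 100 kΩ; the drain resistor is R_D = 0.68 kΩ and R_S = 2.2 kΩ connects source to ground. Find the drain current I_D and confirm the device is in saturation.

I_D ≈ 3 mA

V_G = V_DD·R_2/(R_1+R_2) = 19×100/220 = 8.64 V.
Assume saturation: I_D = (k_n/2)(V_GS − V_t)² with V_GS = V_G − I_D·R_S = 8.64 − 2.2·I_D.
Substituting gives 9.44·I_D² − 68.2·I_D + 119 = 0, with roots I_D = 2.99 or 4.23 mA.
The root I_D = 4.23 mA gives V_GS = -0.662 V ≤ V_t, so take I_D = 2.99 mA.
Then V_GS = 2.05 V and V_DS = V_DD − I_D(R_D+R_S) = 19 − 2.99×2.88 = 10.4 V.
Saturation requires V_DS ≥ V_GS − V_t = 1.24 V; 10.4 ≥ 1.24 ✓.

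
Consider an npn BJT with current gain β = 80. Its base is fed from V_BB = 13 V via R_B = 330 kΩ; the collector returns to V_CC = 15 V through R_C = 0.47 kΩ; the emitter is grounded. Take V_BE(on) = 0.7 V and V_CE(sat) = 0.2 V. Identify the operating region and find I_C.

active; I_C ≈ 3 mA

Assume active. Base-emitter loop: I_B = (V_BB − V_BE)/R_B = (13 − 0.7)/330 = 0.0373 mA.
I_C = β·I_B = 80×0.0373 = 2.98 mA.
V_CE = V_CC − I_C·R_C = 15 − 2.98×0.47 = 13.6 V > V_CE(sat), so the active-region assumption holds.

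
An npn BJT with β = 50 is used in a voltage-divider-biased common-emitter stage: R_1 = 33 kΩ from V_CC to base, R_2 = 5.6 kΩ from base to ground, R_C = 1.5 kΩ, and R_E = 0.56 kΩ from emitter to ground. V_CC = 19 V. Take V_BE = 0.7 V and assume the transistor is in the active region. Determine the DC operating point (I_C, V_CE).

I_C ≈ 3.1 mA, V_CE ≈ 13 V

Thevenize the base divider: V_Th = V_CC·R_2/(R_1+R_2) = 19×5.6/38.6 = 2.76 V, R_Th = R_1‖R_2 = 4.79 kΩ.
Base-emitter loop: V_Th = I_B·R_Th + V_BE + (β+1)I_B·R_E, so I_B = (2.76 − 0.7) / (4.79 + 51×0.56) = 0.0617 mA.
I_C = β·I_B = 50×0.0617 = 3.08 mA, and I_E = (β+1)I_B = 3.15 mA.
V_CE = V_CC − I_C·R_C − I_E·R_E = 19 − 3.08×1.5 − 3.15×0.56 = 12.6 V.
V_CE = 12.6 V > 0.2 V confirms active-region operation.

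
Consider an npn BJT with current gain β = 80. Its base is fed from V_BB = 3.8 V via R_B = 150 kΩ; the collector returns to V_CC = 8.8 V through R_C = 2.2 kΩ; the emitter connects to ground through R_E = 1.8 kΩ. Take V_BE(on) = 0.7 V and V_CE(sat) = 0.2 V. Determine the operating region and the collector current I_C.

Assume active. Base-emitter loop: I_B = (V_BB − V_BE)/(R_B + (β+1)R_E) = (3.8 − 0.7)/(150 + 81×1.8) = 0.0105 mA.
I_C = β·I_B = 80×0.0105 = 0.838 mA.
V_CE = V_CC − I_C·R_C − I_E·R_E = 8.8 − 0.838×2.2 − 0.849×1.8 = 5.43 V > V_CE(sat), so the active-region assumption holds.

active; I_C ≈ 0.84 mA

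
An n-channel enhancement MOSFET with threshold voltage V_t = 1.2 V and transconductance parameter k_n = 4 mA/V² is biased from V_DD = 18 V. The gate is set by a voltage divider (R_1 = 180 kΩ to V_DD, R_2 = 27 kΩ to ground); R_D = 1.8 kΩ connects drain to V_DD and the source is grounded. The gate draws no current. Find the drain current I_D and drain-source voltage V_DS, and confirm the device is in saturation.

I_D ≈ 2.6 mA, V_DS ≈ 13 V

V_G = V_DD·R_2/(R_1+R_2) = 18×27/207 = 2.35 V. With the source grounded, V_GS = V_G = 2.35 V.
Assume saturation: I_D = (k_n/2)(V_GS − V_t)² = (4/2)×(2.35 − 1.2)² = 2×1.15² = 2.64 mA.
V_DS = V_DD − I_D·R_D = 18 − 2.64×1.8 = 13.3 V.
Saturation requires V_DS ≥ V_GS − V_t = 1.15 V; 13.3 ≥ 1.15 ✓.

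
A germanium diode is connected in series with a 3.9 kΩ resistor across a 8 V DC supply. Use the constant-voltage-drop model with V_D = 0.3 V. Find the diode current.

KVL around the loop: 8 = V_D + I·R = 0.3 + I × 3.9 kΩ.
So I = (8 − 0.3) / 3.9 kΩ = 7.7 / 3.9 = 1.97 mA.

I ≈ 2 mA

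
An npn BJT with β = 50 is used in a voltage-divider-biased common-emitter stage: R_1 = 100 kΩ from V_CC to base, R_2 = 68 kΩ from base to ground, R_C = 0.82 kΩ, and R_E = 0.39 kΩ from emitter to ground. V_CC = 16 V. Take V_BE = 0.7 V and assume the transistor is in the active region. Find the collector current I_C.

I_C ≈ 4.8 mA

Thevenize the base divider: V_Th = V_CC·R_2/(R_1+R_2) = 16×68/168 = 6.48 V, R_Th = R_1‖R_2 = 40.5 kΩ.
Base-emitter loop: V_Th = I_B·R_Th + V_BE + (β+1)I_B·R_E, so I_B = (6.48 − 0.7) / (40.5 + 51×0.39) = 0.0957 mA.
I_C = β·I_B = 50×0.0957 = 4.78 mA, and I_E = (β+1)I_B = 4.88 mA.
V_CE = V_CC − I_C·R_C − I_E·R_E = 16 − 4.78×0.82 − 4.88×0.39 = 10.2 V.
V_CE = 10.2 V > 0.2 V confirms active-region operation.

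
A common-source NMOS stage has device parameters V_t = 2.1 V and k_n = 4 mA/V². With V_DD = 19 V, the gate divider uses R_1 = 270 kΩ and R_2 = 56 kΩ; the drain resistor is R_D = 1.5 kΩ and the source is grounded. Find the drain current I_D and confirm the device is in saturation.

I_D ≈ 2.7 mA

V_G = V_DD·R_2/(R_1+R_2) = 19×56/326 = 3.26 V. With the source grounded, V_GS = V_G = 3.26 V.
Assume saturation: I_D = (k_n/2)(V_GS − V_t)² = (4/2)×(3.26 − 2.1)² = 2×1.16² = 2.71 mA.
V_DS = V_DD − I_D·R_D = 19 − 2.71×1.5 = 14.9 V.
Saturation requires V_DS ≥ V_GS − V_t = 1.16 V; 14.9 ≥ 1.16 ✓.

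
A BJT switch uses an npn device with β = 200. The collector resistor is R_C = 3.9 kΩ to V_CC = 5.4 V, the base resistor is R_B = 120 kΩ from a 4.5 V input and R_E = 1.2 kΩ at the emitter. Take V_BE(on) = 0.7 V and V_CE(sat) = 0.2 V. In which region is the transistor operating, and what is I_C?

Assume active: I_B = (4.5 − 0.7)/(120 + 201×1.2) = 0.0105 mA, I_C = β·I_B = 2.1 mA.
Then V_CE = 5.4 − 2.1×3.9 − 2.11×1.2 = -5.34 V < 0.2 V — the active assumption fails.
Re-solve with V_CE = 0.2 V. KCL at the emitter: V_E/R_E = (V_BB−0.7−V_E)/R_B + (V_CC−0.2−V_E)/R_C, giving V_E = 1.24 V.
I_C = (V_CC − 0.2 − V_E)/R_C = (5.2 − 1.24)/3.9 = 1.01 mA.
Check: I_B = (3.8 − 1.24)/120 = 0.0213 mA, and β·I_B = 4.26 mA > I_C, confirming saturation.

saturation; I_C ≈ 1 mA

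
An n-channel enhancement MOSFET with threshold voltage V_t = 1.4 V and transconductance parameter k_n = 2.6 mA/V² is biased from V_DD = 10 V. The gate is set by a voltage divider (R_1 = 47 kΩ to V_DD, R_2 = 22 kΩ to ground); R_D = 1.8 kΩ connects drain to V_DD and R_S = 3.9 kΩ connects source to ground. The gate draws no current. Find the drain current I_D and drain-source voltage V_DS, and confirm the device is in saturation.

V_G = V_DD·R_2/(R_1+R_2) = 10×22/69 = 3.19 V.
Assume saturation: I_D = (k_n/2)(V_GS − V_t)² with V_GS = V_G − I_D·R_S = 3.19 − 3.9·I_D.
Substituting gives 19.8·I_D² − 19.1·I_D + 4.16 = 0, with roots I_D = 0.329 or 0.638 mA.
The root I_D = 0.638 mA gives V_GS = 0.699 V ≤ V_t, so take I_D = 0.329 mA.
Then V_GS = 1.9 V and V_DS = V_DD − I_D(R_D+R_S) = 10 − 0.329×5.7 = 8.12 V.
Saturation requires V_DS ≥ V_GS − V_t = 0.503 V; 8.12 ≥ 0.503 ✓.

I_D ≈ 0.33 mA, V_DS ≈ 8.1 V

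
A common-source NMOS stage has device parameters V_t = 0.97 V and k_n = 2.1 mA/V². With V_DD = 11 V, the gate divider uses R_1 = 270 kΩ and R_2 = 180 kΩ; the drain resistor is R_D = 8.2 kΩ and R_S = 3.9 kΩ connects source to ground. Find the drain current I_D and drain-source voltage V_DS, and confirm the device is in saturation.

I_D ≈ 0.67 mA, V_DS ≈ 2.8 V

V_G = V_DD·R_2/(R_1+R_2) = 11×180/450 = 4.4 V.
Assume saturation: I_D = (k_n/2)(V_GS − V_t)² with V_GS = V_G − I_D·R_S = 4.4 − 3.9·I_D.
Substituting gives 16·I_D² − 29.1·I_D + 12.4 = 0, with roots I_D = 0.674 or 1.15 mA.
The root I_D = 1.15 mA gives V_GS = -0.0754 V ≤ V_t, so take I_D = 0.674 mA.
Then V_GS = 1.77 V and V_DS = V_DD − I_D(R_D+R_S) = 11 − 0.674×12.1 = 2.84 V.
Saturation requires V_DS ≥ V_GS − V_t = 0.801 V; 2.84 ≥ 0.801 ✓.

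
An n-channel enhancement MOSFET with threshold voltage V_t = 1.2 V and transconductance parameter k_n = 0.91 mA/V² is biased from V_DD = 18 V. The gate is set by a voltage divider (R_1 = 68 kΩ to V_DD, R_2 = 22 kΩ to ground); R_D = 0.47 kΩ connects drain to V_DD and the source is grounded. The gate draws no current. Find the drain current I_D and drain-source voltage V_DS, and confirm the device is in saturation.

I_D ≈ 4.7 mA, V_DS ≈ 16 V

V_G = V_DD·R_2/(R_1+R_2) = 18×22/90 = 4.4 V. With the source grounded, V_GS = V_G = 4.4 V.
Assume saturation: I_D = (k_n/2)(V_GS − V_t)² = (0.91/2)×(4.4 − 1.2)² = 0.455×3.2² = 4.66 mA.
V_DS = V_DD − I_D·R_D = 18 − 4.66×0.47 = 15.8 V.
Saturation requires V_DS ≥ V_GS − V_t = 3.2 V; 15.8 ≥ 3.2 ✓.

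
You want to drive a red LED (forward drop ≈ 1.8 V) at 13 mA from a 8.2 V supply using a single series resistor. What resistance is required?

The resistor drops V_S − V_D = 8.2 − 1.8 = 6.4 V at 13 mA.
R = 6.4 V / 13 mA = 0.492 kΩ.

R ≈ 0.49 kΩ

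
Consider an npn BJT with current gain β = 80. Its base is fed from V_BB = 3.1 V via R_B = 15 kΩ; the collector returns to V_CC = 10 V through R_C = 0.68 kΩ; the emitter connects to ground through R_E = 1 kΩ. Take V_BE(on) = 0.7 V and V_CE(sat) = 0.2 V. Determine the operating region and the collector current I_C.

Assume active. Base-emitter loop: I_B = (V_BB − V_BE)/(R_B + (β+1)R_E) = (3.1 − 0.7)/(15 + 81×1) = 0.025 mA.
I_C = β·I_B = 80×0.025 = 2 mA.
V_CE = V_CC − I_C·R_C − I_E·R_E = 10 − 2×0.68 − 2.03×1 = 6.62 V > V_CE(sat), so the active-region assumption holds.

active; I_C ≈ 2 mA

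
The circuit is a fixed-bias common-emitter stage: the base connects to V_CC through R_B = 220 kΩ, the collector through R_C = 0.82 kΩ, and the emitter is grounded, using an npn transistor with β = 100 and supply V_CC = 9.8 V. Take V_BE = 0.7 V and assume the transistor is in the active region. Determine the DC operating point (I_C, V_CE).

I_C ≈ 4.1 mA, V_CE ≈ 6.4 V

Base loop: V_CC = I_B·R_B + V_BE, so I_B = (9.8 − 0.7)/220 kΩ = 0.0414 mA.
In the active region I_C = β·I_B = 100 × 0.0414 = 4.14 mA.
Collector loop: V_CE = V_CC − I_C·R_C = 9.8 − 4.14×0.82 = 6.41 V.
Since V_CE = 6.41 V > V_CE(sat) ≈ 0.2 V, the transistor is in the active region as assumed.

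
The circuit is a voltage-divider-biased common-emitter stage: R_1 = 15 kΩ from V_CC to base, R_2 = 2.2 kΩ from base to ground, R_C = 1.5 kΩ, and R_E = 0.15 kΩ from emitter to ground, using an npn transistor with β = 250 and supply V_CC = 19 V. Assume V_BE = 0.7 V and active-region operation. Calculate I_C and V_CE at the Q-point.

Thevenize the base divider: V_Th = V_CC·R_2/(R_1+R_2) = 19×2.2/17.2 = 2.43 V, R_Th = R_1‖R_2 = 1.92 kΩ.
Base-emitter loop: V_Th = I_B·R_Th + V_BE + (β+1)I_B·R_E, so I_B = (2.43 − 0.7) / (1.92 + 251×0.15) = 0.0437 mA.
I_C = β·I_B = 250×0.0437 = 10.9 mA, and I_E = (β+1)I_B = 11 mA.
V_CE = V_CC − I_C·R_C − I_E·R_E = 19 − 10.9×1.5 − 11×0.15 = 0.956 V.
V_CE = 0.956 V > 0.2 V confirms active-region operation.

I_C ≈ 11 mA, V_CE ≈ 0.96 V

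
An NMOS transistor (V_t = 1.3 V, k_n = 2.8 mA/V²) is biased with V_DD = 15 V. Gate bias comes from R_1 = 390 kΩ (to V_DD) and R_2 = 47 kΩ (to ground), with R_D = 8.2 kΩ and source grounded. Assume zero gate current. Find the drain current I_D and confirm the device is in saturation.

V_G = V_DD·R_2/(R_1+R_2) = 15×47/437 = 1.61 V. With the source grounded, V_GS = V_G = 1.61 V.
Assume saturation: I_D = (k_n/2)(V_GS − V_t)² = (2.8/2)×(1.61 − 1.3)² = 1.4×0.313² = 0.137 mA.
V_DS = V_DD − I_D·R_D = 15 − 0.137×8.2 = 13.9 V.
Saturation requires V_DS ≥ V_GS − V_t = 0.313 V; 13.9 ≥ 0.313 ✓.

I_D ≈ 0.14 mA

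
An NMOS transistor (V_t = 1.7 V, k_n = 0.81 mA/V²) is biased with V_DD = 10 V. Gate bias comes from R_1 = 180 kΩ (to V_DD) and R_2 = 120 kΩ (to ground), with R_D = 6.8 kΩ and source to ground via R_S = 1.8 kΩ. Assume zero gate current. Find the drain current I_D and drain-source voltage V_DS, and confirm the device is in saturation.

I_D ≈ 0.6 mA, V_DS ≈ 4.8 V

V_G = V_DD·R_2/(R_1+R_2) = 10×120/300 = 4 V.
Assume saturation: I_D = (k_n/2)(V_GS − V_t)² with V_GS = V_G − I_D·R_S = 4 − 1.8·I_D.
Substituting gives 1.31·I_D² − 4.35·I_D + 2.14 = 0, with roots I_D = 0.601 or 2.72 mA.
The root I_D = 2.72 mA gives V_GS = -0.89 V ≤ V_t, so take I_D = 0.601 mA.
Then V_GS = 2.92 V and V_DS = V_DD − I_D(R_D+R_S) = 10 − 0.601×8.6 = 4.83 V.
Saturation requires V_DS ≥ V_GS − V_t = 1.22 V; 4.83 ≥ 1.22 ✓.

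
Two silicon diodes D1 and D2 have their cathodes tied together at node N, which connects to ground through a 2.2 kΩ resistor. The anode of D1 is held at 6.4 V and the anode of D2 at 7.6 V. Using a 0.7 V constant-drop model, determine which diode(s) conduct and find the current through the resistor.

Only D2 conducts; I_R ≈ 3.1 mA

Assume both conduct. Then node N would need to be at both 6.4−0.7 = 5.7 V and 7.6−0.7 = 6.9 V, which is impossible.
Assume only D2 conducts: V_N = 7.6 − 0.7 = 6.9 V, so I_R = 6.9/2.2 = 3.14 mA.
Check D1: its anode-to-cathode voltage is 6.4 − 6.9 = -0.5 V < 0.7 V, so it is off. The assumption is consistent.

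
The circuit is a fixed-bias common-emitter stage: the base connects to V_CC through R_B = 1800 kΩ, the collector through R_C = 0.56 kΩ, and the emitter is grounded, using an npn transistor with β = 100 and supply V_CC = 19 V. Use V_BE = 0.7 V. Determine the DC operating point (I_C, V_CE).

Base loop: V_CC = I_B·R_B + V_BE, so I_B = (19 − 0.7)/1800 kΩ = 0.0102 mA.
In the active region I_C = β·I_B = 100 × 0.0102 = 1.02 mA.
Collector loop: V_CE = V_CC − I_C·R_C = 19 − 1.02×0.56 = 18.4 V.
Since V_CE = 18.4 V > V_CE(sat) ≈ 0.2 V, the transistor is in the active region as assumed.

I_C ≈ 1 mA, V_CE ≈ 18 V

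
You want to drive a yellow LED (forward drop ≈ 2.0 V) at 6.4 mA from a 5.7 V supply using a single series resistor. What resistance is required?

R ≈ 0.58 kΩ

The resistor drops V_S − V_D = 5.7 − 2.0 = 3.7 V at 6.4 mA.
R = 3.7 V / 6.4 mA = 0.578 kΩ.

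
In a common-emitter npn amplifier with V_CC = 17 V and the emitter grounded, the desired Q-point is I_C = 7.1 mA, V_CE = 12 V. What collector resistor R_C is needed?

Collector loop: V_CC = I_C·R_C + V_CE.
R_C = (V_CC − V_CE)/I_C = (17 − 12)/7.1 = 0.704 kΩ.

R_C ≈ 0.7 kΩ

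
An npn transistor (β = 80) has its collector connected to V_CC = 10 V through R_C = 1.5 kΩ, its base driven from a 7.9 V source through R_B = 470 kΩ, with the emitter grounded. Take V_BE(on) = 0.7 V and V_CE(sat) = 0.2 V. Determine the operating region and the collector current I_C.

active; I_C ≈ 1.2 mA

Assume active. Base-emitter loop: I_B = (V_BB − V_BE)/R_B = (7.9 − 0.7)/470 = 0.0153 mA.
I_C = β·I_B = 80×0.0153 = 1.23 mA.
V_CE = V_CC − I_C·R_C = 10 − 1.23×1.5 = 8.16 V > V_CE(sat), so the active-region assumption holds.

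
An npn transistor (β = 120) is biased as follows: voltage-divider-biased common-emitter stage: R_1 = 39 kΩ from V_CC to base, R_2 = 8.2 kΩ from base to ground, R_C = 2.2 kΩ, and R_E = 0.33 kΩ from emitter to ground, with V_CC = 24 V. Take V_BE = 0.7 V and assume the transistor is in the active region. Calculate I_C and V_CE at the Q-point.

Thevenize the base divider: V_Th = V_CC·R_2/(R_1+R_2) = 24×8.2/47.2 = 4.17 V, R_Th = R_1‖R_2 = 6.78 kΩ.
Base-emitter loop: V_Th = I_B·R_Th + V_BE + (β+1)I_B·R_E, so I_B = (4.17 − 0.7) / (6.78 + 121×0.33) = 0.0743 mA.
I_C = β·I_B = 120×0.0743 = 8.91 mA, and I_E = (β+1)I_B = 8.99 mA.
V_CE = V_CC − I_C·R_C − I_E·R_E = 24 − 8.91×2.2 − 8.99×0.33 = 1.42 V.
V_CE = 1.42 V > 0.2 V confirms active-region operation.

I_C ≈ 8.9 mA, V_CE ≈ 1.4 V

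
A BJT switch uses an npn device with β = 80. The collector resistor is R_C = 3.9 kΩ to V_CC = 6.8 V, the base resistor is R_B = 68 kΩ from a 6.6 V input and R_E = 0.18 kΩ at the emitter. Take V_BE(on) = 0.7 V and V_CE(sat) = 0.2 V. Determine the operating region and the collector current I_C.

Assume active: I_B = (6.6 − 0.7)/(68 + 81×0.18) = 0.0714 mA, I_C = β·I_B = 5.72 mA.
Then V_CE = 6.8 − 5.72×3.9 − 5.79×0.18 = -16.5 V < 0.2 V — the active assumption fails.
Re-solve with V_CE = 0.2 V. KCL at the emitter: V_E/R_E = (V_BB−0.7−V_E)/R_B + (V_CC−0.2−V_E)/R_C, giving V_E = 0.305 V.
I_C = (V_CC − 0.2 − V_E)/R_C = (6.6 − 0.305)/3.9 = 1.61 mA.
Check: I_B = (5.9 − 0.305)/68 = 0.0823 mA, and β·I_B = 6.58 mA > I_C, confirming saturation.

saturation; I_C ≈ 1.6 mA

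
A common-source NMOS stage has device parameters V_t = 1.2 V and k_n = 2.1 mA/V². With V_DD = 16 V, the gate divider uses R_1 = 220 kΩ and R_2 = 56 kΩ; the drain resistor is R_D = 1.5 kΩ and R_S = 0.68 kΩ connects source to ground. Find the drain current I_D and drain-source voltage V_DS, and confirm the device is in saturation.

V_G = V_DD·R_2/(R_1+R_2) = 16×56/276 = 3.25 V.
Assume saturation: I_D = (k_n/2)(V_GS − V_t)² with V_GS = V_G − I_D·R_S = 3.25 − 0.68·I_D.
Substituting gives 0.486·I_D² − 3.92·I_D + 4.4 = 0, with roots I_D = 1.34 or 6.73 mA.
The root I_D = 6.73 mA gives V_GS = -1.33 V ≤ V_t, so take I_D = 1.34 mA.
Then V_GS = 2.33 V and V_DS = V_DD − I_D(R_D+R_S) = 16 − 1.34×2.18 = 13.1 V.
Saturation requires V_DS ≥ V_GS − V_t = 1.13 V; 13.1 ≥ 1.13 ✓.

I_D ≈ 1.3 mA, V_DS ≈ 13 V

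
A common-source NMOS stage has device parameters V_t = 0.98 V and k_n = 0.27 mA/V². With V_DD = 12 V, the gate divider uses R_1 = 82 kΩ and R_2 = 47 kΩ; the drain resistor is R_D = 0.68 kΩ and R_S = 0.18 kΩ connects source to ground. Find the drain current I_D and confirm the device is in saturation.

V_G = V_DD·R_2/(R_1+R_2) = 12×47/129 = 4.37 V.
Assume saturation: I_D = (k_n/2)(V_GS − V_t)² with V_GS = V_G − I_D·R_S = 4.37 − 0.18·I_D.
Substituting gives 0.00437·I_D² − 1.16·I_D + 1.55 = 0, with roots I_D = 1.34 or 265 mA.
The root I_D = 265 mA gives V_GS = -43.3 V ≤ V_t, so take I_D = 1.34 mA.
Then V_GS = 4.13 V and V_DS = V_DD − I_D(R_D+R_S) = 12 − 1.34×0.86 = 10.8 V.
Saturation requires V_DS ≥ V_GS − V_t = 3.15 V; 10.8 ≥ 3.15 ✓.

I_D ≈ 1.3 mA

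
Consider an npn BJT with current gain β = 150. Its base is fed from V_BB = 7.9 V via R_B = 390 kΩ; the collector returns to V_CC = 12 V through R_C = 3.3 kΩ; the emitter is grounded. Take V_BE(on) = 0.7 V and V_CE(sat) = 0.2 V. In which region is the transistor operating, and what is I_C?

active; I_C ≈ 2.8 mA

Assume active. Base-emitter loop: I_B = (V_BB − V_BE)/R_B = (7.9 − 0.7)/390 = 0.0185 mA.
I_C = β·I_B = 150×0.0185 = 2.77 mA.
V_CE = V_CC − I_C·R_C = 12 − 2.77×3.3 = 2.86 V > V_CE(sat), so the active-region assumption holds.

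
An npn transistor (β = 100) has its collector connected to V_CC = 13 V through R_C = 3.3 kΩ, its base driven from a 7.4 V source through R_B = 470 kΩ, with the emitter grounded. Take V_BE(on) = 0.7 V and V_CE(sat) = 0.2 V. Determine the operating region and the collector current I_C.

Assume active. Base-emitter loop: I_B = (V_BB − V_BE)/R_B = (7.4 − 0.7)/470 = 0.0143 mA.
I_C = β·I_B = 100×0.0143 = 1.43 mA.
V_CE = V_CC − I_C·R_C = 13 − 1.43×3.3 = 8.3 V > V_CE(sat), so the active-region assumption holds.

active; I_C ≈ 1.4 mA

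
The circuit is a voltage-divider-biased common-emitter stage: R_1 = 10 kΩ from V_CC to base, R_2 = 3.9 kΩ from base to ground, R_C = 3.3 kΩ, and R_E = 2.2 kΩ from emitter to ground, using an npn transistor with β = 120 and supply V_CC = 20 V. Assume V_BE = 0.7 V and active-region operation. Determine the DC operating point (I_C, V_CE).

I_C ≈ 2.2 mA, V_CE ≈ 7.9 V

Thevenize the base divider: V_Th = V_CC·R_2/(R_1+R_2) = 20×3.9/13.9 = 5.61 V, R_Th = R_1‖R_2 = 2.81 kΩ.
Base-emitter loop: V_Th = I_B·R_Th + V_BE + (β+1)I_B·R_E, so I_B = (5.61 − 0.7) / (2.81 + 121×2.2) = 0.0183 mA.
I_C = β·I_B = 120×0.0183 = 2.19 mA, and I_E = (β+1)I_B = 2.21 mA.
V_CE = V_CC − I_C·R_C − I_E·R_E = 20 − 2.19×3.3 − 2.21×2.2 = 7.91 V.
V_CE = 7.91 V > 0.2 V confirms active-region operation.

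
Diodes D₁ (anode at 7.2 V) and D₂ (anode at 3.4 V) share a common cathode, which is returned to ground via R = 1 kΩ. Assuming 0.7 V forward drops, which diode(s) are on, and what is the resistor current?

Assume both conduct. Then node N would need to be at both 7.2−0.7 = 6.5 V and 3.4−0.7 = 2.7 V, which is impossible.
Assume only D₁ conducts: V_N = 7.2 − 0.7 = 6.5 V, so I_R = 6.5/1 = 6.5 mA.
Check D₂: its anode-to-cathode voltage is 3.4 − 6.5 = -3.1 V < 0.7 V, so it is off. The assumption is consistent.

Only D₁ conducts; I_R ≈ 6.5 mA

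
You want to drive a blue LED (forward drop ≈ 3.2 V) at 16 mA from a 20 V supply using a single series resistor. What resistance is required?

The resistor drops V_S − V_D = 20 − 3.2 = 16.8 V at 16 mA.
R = 16.8 V / 16 mA = 1.05 kΩ.

R ≈ 1.1 kΩ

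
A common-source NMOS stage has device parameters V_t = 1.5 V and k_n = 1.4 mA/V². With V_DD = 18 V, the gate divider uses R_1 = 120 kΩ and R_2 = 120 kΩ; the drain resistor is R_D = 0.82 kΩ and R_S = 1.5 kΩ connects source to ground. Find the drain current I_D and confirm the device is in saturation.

V_G = V_DD·R_2/(R_1+R_2) = 18×120/240 = 9 V.
Assume saturation: I_D = (k_n/2)(V_GS − V_t)² with V_GS = V_G − I_D·R_S = 9 − 1.5·I_D.
Substituting gives 1.57·I_D² − 16.8·I_D + 39.4 = 0, with roots I_D = 3.51 or 7.13 mA.
The root I_D = 7.13 mA gives V_GS = -1.69 V ≤ V_t, so take I_D = 3.51 mA.
Then V_GS = 3.74 V and V_DS = V_DD − I_D(R_D+R_S) = 18 − 3.51×2.32 = 9.86 V.
Saturation requires V_DS ≥ V_GS − V_t = 2.24 V; 9.86 ≥ 2.24 ✓.

I_D ≈ 3.5 mA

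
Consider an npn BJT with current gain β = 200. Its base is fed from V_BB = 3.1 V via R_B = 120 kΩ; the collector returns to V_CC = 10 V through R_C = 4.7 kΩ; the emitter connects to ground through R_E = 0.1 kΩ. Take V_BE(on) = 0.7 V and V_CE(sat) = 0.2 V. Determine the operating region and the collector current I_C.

Assume active: I_B = (3.1 − 0.7)/(120 + 201×0.1) = 0.0171 mA, I_C = β·I_B = 3.43 mA.
Then V_CE = 10 − 3.43×4.7 − 3.44×0.1 = -6.45 V < 0.2 V — the active assumption fails.
Re-solve with V_CE = 0.2 V. KCL at the emitter: V_E/R_E = (V_BB−0.7−V_E)/R_B + (V_CC−0.2−V_E)/R_C, giving V_E = 0.206 V.
I_C = (V_CC − 0.2 − V_E)/R_C = (9.8 − 0.206)/4.7 = 2.04 mA.
Check: I_B = (2.4 − 0.206)/120 = 0.0183 mA, and β·I_B = 3.66 mA > I_C, confirming saturation.

saturation; I_C ≈ 2 mA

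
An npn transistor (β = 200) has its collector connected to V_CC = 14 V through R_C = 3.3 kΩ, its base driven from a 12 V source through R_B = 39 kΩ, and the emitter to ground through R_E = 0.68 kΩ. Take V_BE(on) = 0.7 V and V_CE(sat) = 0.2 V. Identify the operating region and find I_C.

saturation; I_C ≈ 3.4 mA

Assume active: I_B = (12 − 0.7)/(39 + 201×0.68) = 0.0643 mA, I_C = β·I_B = 12.9 mA.
Then V_CE = 14 − 12.9×3.3 − 12.9×0.68 = -37.2 V < 0.2 V — the active assumption fails.
Re-solve with V_CE = 0.2 V. KCL at the emitter: V_E/R_E = (V_BB−0.7−V_E)/R_B + (V_CC−0.2−V_E)/R_C, giving V_E = 2.49 V.
I_C = (V_CC − 0.2 − V_E)/R_C = (13.8 − 2.49)/3.3 = 3.43 mA.
Check: I_B = (11.3 − 2.49)/39 = 0.226 mA, and β·I_B = 45.2 mA > I_C, confirming saturation.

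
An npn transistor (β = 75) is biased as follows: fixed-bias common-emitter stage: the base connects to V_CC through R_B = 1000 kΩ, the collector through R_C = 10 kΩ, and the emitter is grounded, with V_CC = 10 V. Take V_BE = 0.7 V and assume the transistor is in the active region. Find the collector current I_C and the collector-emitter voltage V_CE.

Base loop: V_CC = I_B·R_B + V_BE, so I_B = (10 − 0.7)/1000 kΩ = 0.0093 mA.
In the active region I_C = β·I_B = 75 × 0.0093 = 0.698 mA.
Collector loop: V_CE = V_CC − I_C·R_C = 10 − 0.698×10 = 3.02 V.
Since V_CE = 3.02 V > V_CE(sat) ≈ 0.2 V, the transistor is in the active region as assumed.

I_C ≈ 0.7 mA, V_CE ≈ 3 V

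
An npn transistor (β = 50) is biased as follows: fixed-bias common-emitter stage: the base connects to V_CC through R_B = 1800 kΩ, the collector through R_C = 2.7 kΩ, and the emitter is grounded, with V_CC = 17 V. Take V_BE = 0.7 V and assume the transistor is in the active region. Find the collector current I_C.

Base loop: V_CC = I_B·R_B + V_BE, so I_B = (17 − 0.7)/1800 kΩ = 0.00906 mA.
In the active region I_C = β·I_B = 50 × 0.00906 = 0.453 mA.
Collector loop: V_CE = V_CC − I_C·R_C = 17 − 0.453×2.7 = 15.8 V.
Since V_CE = 15.8 V > V_CE(sat) ≈ 0.2 V, the transistor is in the active region as assumed.

I_C ≈ 0.45 mA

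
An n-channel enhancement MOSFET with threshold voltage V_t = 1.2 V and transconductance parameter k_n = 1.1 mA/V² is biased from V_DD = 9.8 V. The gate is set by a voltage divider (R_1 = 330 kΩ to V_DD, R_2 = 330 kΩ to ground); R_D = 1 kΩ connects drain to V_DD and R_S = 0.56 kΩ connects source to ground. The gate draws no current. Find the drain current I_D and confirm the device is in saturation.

V_G = V_DD·R_2/(R_1+R_2) = 9.8×330/660 = 4.9 V.
Assume saturation: I_D = (k_n/2)(V_GS − V_t)² with V_GS = V_G − I_D·R_S = 4.9 − 0.56·I_D.
Substituting gives 0.172·I_D² − 3.28·I_D + 7.53 = 0, with roots I_D = 2.67 or 16.3 mA.
The root I_D = 16.3 mA gives V_GS = -4.25 V ≤ V_t, so take I_D = 2.67 mA.
Then V_GS = 3.4 V and V_DS = V_DD − I_D(R_D+R_S) = 9.8 − 2.67×1.56 = 5.63 V.
Saturation requires V_DS ≥ V_GS − V_t = 2.2 V; 5.63 ≥ 2.2 ✓.

I_D ≈ 2.7 mA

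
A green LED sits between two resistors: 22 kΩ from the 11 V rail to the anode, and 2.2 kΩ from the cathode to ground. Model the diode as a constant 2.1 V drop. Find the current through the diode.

The two resistors are in series with the diode, so KVL gives 11 = I·22 + 2.1 + I·2.2.
I = (11 − 2.1) / (22 + 2.2) kΩ = 8.9 / 24.2 = 0.368 mA.

I ≈ 0.37 mA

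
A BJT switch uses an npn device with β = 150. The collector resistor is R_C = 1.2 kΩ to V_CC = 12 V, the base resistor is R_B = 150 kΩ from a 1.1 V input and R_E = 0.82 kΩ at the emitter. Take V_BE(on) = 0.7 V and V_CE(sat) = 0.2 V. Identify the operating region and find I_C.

Assume active. Base-emitter loop: I_B = (V_BB − V_BE)/(R_B + (β+1)R_E) = (1.1 − 0.7)/(150 + 151×0.82) = 0.00146 mA.
I_C = β·I_B = 150×0.00146 = 0.219 mA.
V_CE = V_CC − I_C·R_C − I_E·R_E = 12 − 0.219×1.2 − 0.221×0.82 = 11.6 V > V_CE(sat), so the active-region assumption holds.

active; I_C ≈ 0.22 mA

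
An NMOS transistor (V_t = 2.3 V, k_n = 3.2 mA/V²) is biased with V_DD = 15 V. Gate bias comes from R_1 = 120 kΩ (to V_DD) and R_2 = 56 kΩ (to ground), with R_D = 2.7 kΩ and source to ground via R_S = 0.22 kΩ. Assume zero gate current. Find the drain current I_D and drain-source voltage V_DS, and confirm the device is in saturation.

V_G = V_DD·R_2/(R_1+R_2) = 15×56/176 = 4.77 V.
Assume saturation: I_D = (k_n/2)(V_GS − V_t)² with V_GS = V_G − I_D·R_S = 4.77 − 0.22·I_D.
Substituting gives 0.0774·I_D² − 2.74·I_D + 9.78 = 0, with roots I_D = 4.03 or 31.4 mA.
The root I_D = 31.4 mA gives V_GS = -2.13 V ≤ V_t, so take I_D = 4.03 mA.
Then V_GS = 3.89 V and V_DS = V_DD − I_D(R_D+R_S) = 15 − 4.03×2.92 = 3.24 V.
Saturation requires V_DS ≥ V_GS − V_t = 1.59 V; 3.24 ≥ 1.59 ✓.

I_D ≈ 4 mA, V_DS ≈ 3.2 V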